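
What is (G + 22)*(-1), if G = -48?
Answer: 26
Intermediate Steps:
(G + 22)*(-1) = (-48 + 22)*(-1) = -26*(-1) = 26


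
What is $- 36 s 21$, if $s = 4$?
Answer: $-3024$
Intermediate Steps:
$- 36 s 21 = \left(-36\right) 4 \cdot 21 = \left(-144\right) 21 = -3024$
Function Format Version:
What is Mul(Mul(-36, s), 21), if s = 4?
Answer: -3024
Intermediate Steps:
Mul(Mul(-36, s), 21) = Mul(Mul(-36, 4), 21) = Mul(-144, 21) = -3024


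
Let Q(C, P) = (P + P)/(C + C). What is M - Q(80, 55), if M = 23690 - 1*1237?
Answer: 359237/16 ≈ 22452.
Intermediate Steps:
M = 22453 (M = 23690 - 1237 = 22453)
Q(C, P) = P/C (Q(C, P) = (2*P)/((2*C)) = (2*P)*(1/(2*C)) = P/C)
M - Q(80, 55) = 22453 - 55/80 = 22453 - 1*11/16 = 22453 - 11/16 = 359237/16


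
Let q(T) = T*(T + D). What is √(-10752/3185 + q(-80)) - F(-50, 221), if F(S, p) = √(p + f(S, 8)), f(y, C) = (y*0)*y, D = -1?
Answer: -√221 + 116*√99645/455 ≈ 65.611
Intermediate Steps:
f(y, C) = 0 (f(y, C) = 0*y = 0)
F(S, p) = √p (F(S, p) = √(p + 0) = √p)
q(T) = T*(-1 + T) (q(T) = T*(T - 1) = T*(-1 + T))
√(-10752/3185 + q(-80)) - F(-50, 221) = √(-10752/3185 - 80*(-1 - 80)) - √221 = √(-10752*1/3185 - 80*(-81)) - √221 = √(-1536/455 + 6480) - √221 = √(2946864/455) - √221 = 116*√99645/455 - √221 = -√221 + 116*√99645/455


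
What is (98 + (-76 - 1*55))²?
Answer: 1089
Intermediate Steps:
(98 + (-76 - 1*55))² = (98 + (-76 - 55))² = (98 - 131)² = (-33)² = 1089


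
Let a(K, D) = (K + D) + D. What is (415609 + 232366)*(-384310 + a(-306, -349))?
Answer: -249673839150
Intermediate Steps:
a(K, D) = K + 2*D (a(K, D) = (D + K) + D = K + 2*D)
(415609 + 232366)*(-384310 + a(-306, -349)) = (415609 + 232366)*(-384310 + (-306 + 2*(-349))) = 647975*(-384310 + (-306 - 698)) = 647975*(-384310 - 1004) = 647975*(-385314) = -249673839150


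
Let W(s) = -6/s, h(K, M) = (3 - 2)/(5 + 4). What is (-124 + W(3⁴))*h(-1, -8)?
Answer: -3350/243 ≈ -13.786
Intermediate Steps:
h(K, M) = ⅑ (h(K, M) = 1/9 = 1*(⅑) = ⅑)
(-124 + W(3⁴))*h(-1, -8) = (-124 - 6/(3⁴))*(⅑) = (-124 - 6/81)*(⅑) = (-124 - 6*1/81)*(⅑) = (-124 - 2/27)*(⅑) = -3350/27*⅑ = -3350/243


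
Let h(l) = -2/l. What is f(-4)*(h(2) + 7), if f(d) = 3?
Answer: 18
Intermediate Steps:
f(-4)*(h(2) + 7) = 3*(-2/2 + 7) = 3*(-2*½ + 7) = 3*(-1 + 7) = 3*6 = 18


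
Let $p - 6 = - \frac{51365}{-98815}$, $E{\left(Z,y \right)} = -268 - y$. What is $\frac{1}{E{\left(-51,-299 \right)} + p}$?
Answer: $\frac{19763}{741504} \approx 0.026653$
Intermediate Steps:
$p = \frac{128851}{19763}$ ($p = 6 - \frac{51365}{-98815} = 6 - - \frac{10273}{19763} = 6 + \frac{10273}{19763} = \frac{128851}{19763} \approx 6.5198$)
$\frac{1}{E{\left(-51,-299 \right)} + p} = \frac{1}{\left(-268 - -299\right) + \frac{128851}{19763}} = \frac{1}{\left(-268 + 299\right) + \frac{128851}{19763}} = \frac{1}{31 + \frac{128851}{19763}} = \frac{1}{\frac{741504}{19763}} = \frac{19763}{741504}$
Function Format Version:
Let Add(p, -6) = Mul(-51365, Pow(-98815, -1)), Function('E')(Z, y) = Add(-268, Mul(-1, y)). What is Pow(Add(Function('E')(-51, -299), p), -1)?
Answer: Rational(19763, 741504) ≈ 0.026653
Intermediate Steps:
p = Rational(128851, 19763) (p = Add(6, Mul(-51365, Pow(-98815, -1))) = Add(6, Mul(-51365, Rational(-1, 98815))) = Add(6, Rational(10273, 19763)) = Rational(128851, 19763) ≈ 6.5198)
Pow(Add(Function('E')(-51, -299), p), -1) = Pow(Add(Add(-268, Mul(-1, -299)), Rational(128851, 19763)), -1) = Pow(Add(Add(-268, 299), Rational(128851, 19763)), -1) = Pow(Add(31, Rational(128851, 19763)), -1) = Pow(Rational(741504, 19763), -1) = Rational(19763, 741504)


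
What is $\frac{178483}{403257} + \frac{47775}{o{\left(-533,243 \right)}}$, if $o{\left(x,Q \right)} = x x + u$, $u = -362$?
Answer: $\frac{4112120548}{6730288167} \approx 0.61099$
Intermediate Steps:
$o{\left(x,Q \right)} = -362 + x^{2}$ ($o{\left(x,Q \right)} = x x - 362 = x^{2} - 362 = -362 + x^{2}$)
$\frac{178483}{403257} + \frac{47775}{o{\left(-533,243 \right)}} = \frac{178483}{403257} + \frac{47775}{-362 + \left(-533\right)^{2}} = 178483 \cdot \frac{1}{403257} + \frac{47775}{-362 + 284089} = \frac{10499}{23721} + \frac{47775}{283727} = \frac{4112120548}{6730288167}$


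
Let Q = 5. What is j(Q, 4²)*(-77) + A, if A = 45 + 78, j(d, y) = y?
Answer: -1109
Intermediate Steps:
A = 123
j(Q, 4²)*(-77) + A = 4²*(-77) + 123 = 16*(-77) + 123 = -1232 + 123 = -1109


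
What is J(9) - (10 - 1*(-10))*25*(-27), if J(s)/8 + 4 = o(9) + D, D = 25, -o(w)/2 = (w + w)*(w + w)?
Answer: 8484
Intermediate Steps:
o(w) = -8*w**2 (o(w) = -2*(w + w)*(w + w) = -2*2*w*2*w = -8*w**2)
J(s) = -5016 (J(s) = -32 + 8*(-8*9**2 + 25) = -32 + 8*(-8*81 + 25) = -32 + 8*(-648 + 25) = -32 + 8*(-623) = -32 - 4984 = -5016)
J(9) - (10 - 1*(-10))*25*(-27) = -5016 - (10 - 1*(-10))*25*(-27) = -5016 - (10 + 10)*25*(-27) = -5016 - 20*25*(-27) = -5016 - 500*(-27) = -5016 - 1*(-13500) = -5016 + 13500 = 8484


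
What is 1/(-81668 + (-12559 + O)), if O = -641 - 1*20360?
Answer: -1/115228 ≈ -8.6784e-6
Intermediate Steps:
O = -21001 (O = -641 - 20360 = -21001)
1/(-81668 + (-12559 + O)) = 1/(-81668 + (-12559 - 21001)) = 1/(-81668 - 33560) = 1/(-115228) = -1/115228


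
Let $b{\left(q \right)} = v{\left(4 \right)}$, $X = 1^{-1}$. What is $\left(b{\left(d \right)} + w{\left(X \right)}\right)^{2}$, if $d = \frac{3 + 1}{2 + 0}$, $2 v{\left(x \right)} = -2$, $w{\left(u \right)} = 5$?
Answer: $16$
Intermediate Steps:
$X = 1$
$v{\left(x \right)} = -1$ ($v{\left(x \right)} = \frac{1}{2} \left(-2\right) = -1$)
$d = 2$ ($d = \frac{4}{2} = 4 \cdot \frac{1}{2} = 2$)
$b{\left(q \right)} = -1$
$\left(b{\left(d \right)} + w{\left(X \right)}\right)^{2} = \left(-1 + 5\right)^{2} = 4^{2} = 16$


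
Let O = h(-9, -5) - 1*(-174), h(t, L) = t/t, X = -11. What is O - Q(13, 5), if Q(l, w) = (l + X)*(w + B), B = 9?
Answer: 147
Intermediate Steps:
h(t, L) = 1
Q(l, w) = (-11 + l)*(9 + w) (Q(l, w) = (l - 11)*(w + 9) = (-11 + l)*(9 + w))
O = 175 (O = 1 - 1*(-174) = 1 + 174 = 175)
O - Q(13, 5) = 175 - (-99 - 11*5 + 9*13 + 13*5) = 175 - (-99 - 55 + 117 + 65) = 175 - 1*28 = 175 - 28 = 147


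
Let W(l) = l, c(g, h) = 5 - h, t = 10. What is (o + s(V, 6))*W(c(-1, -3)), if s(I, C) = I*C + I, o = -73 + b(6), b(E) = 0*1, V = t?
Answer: -24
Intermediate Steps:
V = 10
b(E) = 0
o = -73 (o = -73 + 0 = -73)
s(I, C) = I + C*I (s(I, C) = C*I + I = I + C*I)
(o + s(V, 6))*W(c(-1, -3)) = (-73 + 10*(1 + 6))*(5 - 1*(-3)) = (-73 + 10*7)*(5 + 3) = (-73 + 70)*8 = -3*8 = -24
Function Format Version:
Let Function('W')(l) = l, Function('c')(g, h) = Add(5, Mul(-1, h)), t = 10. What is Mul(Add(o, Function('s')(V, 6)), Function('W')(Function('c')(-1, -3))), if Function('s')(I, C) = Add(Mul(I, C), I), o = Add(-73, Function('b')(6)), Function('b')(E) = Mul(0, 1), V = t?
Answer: -24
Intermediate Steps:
V = 10
Function('b')(E) = 0
o = -73 (o = Add(-73, 0) = -73)
Function('s')(I, C) = Add(I, Mul(C, I)) (Function('s')(I, C) = Add(Mul(C, I), I) = Add(I, Mul(C, I)))
Mul(Add(o, Function('s')(V, 6)), Function('W')(Function('c')(-1, -3))) = Mul(Add(-73, Mul(10, Add(1, 6))), Add(5, Mul(-1, -3))) = Mul(Add(-73, Mul(10, 7)), Add(5, 3)) = Mul(Add(-73, 70), 8) = Mul(-3, 8) = -24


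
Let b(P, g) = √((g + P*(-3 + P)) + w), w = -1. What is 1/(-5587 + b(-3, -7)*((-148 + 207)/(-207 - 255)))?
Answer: -596255814/3331281215413 + 13629*√10/3331281215413 ≈ -0.00017897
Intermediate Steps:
b(P, g) = √(-1 + g + P*(-3 + P)) (b(P, g) = √((g + P*(-3 + P)) - 1) = √(-1 + g + P*(-3 + P)))
1/(-5587 + b(-3, -7)*((-148 + 207)/(-207 - 255))) = 1/(-5587 + √(-1 - 7 + (-3)² - 3*(-3))*((-148 + 207)/(-207 - 255))) = 1/(-5587 + √(-1 - 7 + 9 + 9)*(59/(-462))) = 1/(-5587 + √10*(59*(-1/462))) = 1/(-5587 + √10*(-59/462)) = 1/(-5587 - 59*√10/462)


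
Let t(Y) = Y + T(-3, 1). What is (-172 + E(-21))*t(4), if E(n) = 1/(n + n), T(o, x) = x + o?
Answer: -7225/21 ≈ -344.05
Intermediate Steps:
T(o, x) = o + x
E(n) = 1/(2*n)
t(Y) = -2 + Y (t(Y) = Y + (-3 + 1) = Y - 2 = -2 + Y)
(-172 + E(-21))*t(4) = (-172 + (1/2)/(-21))*(-2 + 4) = (-172 + (1/2)*(-1/21))*2 = (-172 - 1/42)*2 = -7225/42*2 = -7225/21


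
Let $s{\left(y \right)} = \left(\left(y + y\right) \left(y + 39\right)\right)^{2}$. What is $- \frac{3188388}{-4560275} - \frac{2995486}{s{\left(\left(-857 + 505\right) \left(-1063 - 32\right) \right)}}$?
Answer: $\frac{5630878618065316313506954331}{8053710837576170653467187200} \approx 0.69917$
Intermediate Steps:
$s{\left(y \right)} = 4 y^{2} \left(39 + y\right)^{2}$ ($s{\left(y \right)} = \left(2 y \left(39 + y\right)\right)^{2} = 4 y^{2} \left(39 + y\right)^{2}$)
$- \frac{3188388}{-4560275} - \frac{2995486}{s{\left(\left(-857 + 505\right) \left(-1063 - 32\right) \right)}} = - \frac{3188388}{-4560275} - \frac{2995486}{4 \left(\left(-857 + 505\right) \left(-1063 - 32\right)\right)^{2} \left(39 + \left(-857 + 505\right) \left(-1063 - 32\right)\right)^{2}} = \left(-3188388\right) \left(- \frac{1}{4560275}\right) - \frac{2995486}{4 \left(\left(-352\right) \left(-1095\right)\right)^{2} \left(39 - -385440\right)^{2}} = \frac{3188388}{4560275} - \frac{2995486}{4 \cdot 385440^{2} \left(39 + 385440\right)^{2}} = \frac{3188388}{4560275} - \frac{2995486}{4 \cdot 148563993600 \cdot 385479^{2}} = \frac{3188388}{4560275} - \frac{2995486}{4 \cdot 148563993600 \cdot 148594059441} = \frac{3188388}{4560275} - \frac{2995486}{88302907583162974310400} = \frac{3188388}{4560275} - \frac{1497743}{44151453791581487155200} = \frac{5630878618065316313506954331}{8053710837576170653467187200}$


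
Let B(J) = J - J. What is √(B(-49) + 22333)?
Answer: √22333 ≈ 149.44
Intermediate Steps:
B(J) = 0
√(B(-49) + 22333) = √(0 + 22333) = √22333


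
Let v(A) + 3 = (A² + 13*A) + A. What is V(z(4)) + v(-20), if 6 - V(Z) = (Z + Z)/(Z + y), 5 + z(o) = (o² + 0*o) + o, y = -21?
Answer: 128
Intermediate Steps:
v(A) = -3 + A² + 14*A (v(A) = -3 + ((A² + 13*A) + A) = -3 + (A² + 14*A) = -3 + A² + 14*A)
z(o) = -5 + o + o² (z(o) = -5 + ((o² + 0*o) + o) = -5 + ((o² + 0) + o) = -5 + (o² + o) = -5 + (o + o²) = -5 + o + o²)
V(Z) = 6 - 2*Z/(-21 + Z) (V(Z) = 6 - (Z + Z)/(Z - 21) = 6 - 2*Z/(-21 + Z))
V(z(4)) + v(-20) = 2*(-63 + 2*(-5 + 4 + 4²))/(-21 + (-5 + 4 + 4²)) + (-3 + (-20)² + 14*(-20)) = 2*(-63 + 2*(-5 + 4 + 16))/(-21 + (-5 + 4 + 16)) + (-3 + 400 - 280) = 2*(-63 + 2*15)/(-21 + 15) + 117 = 2*(-63 + 30)/(-6) + 117 = 2*(-⅙)*(-33) + 117 = 11 + 117 = 128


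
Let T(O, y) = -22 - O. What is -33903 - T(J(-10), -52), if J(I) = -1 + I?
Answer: -33892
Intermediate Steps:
-33903 - T(J(-10), -52) = -33903 - (-22 - (-1 - 10)) = -33903 - (-22 - 1*(-11)) = -33903 - (-22 + 11) = -33903 - 1*(-11) = -33903 + 11 = -33892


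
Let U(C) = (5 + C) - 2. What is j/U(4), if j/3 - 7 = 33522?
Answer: 100587/7 ≈ 14370.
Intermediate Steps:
U(C) = 3 + C
j = 100587 (j = 21 + 3*33522 = 21 + 100566 = 100587)
j/U(4) = 100587/(3 + 4) = 100587/7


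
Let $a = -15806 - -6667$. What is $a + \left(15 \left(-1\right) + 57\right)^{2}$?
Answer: $-7375$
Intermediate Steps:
$a = -9139$ ($a = -15806 + 6667 = -9139$)
$a + \left(15 \left(-1\right) + 57\right)^{2} = -9139 + \left(15 \left(-1\right) + 57\right)^{2} = -9139 + \left(-15 + 57\right)^{2} = -9139 + 42^{2} = -9139 + 1764 = -7375$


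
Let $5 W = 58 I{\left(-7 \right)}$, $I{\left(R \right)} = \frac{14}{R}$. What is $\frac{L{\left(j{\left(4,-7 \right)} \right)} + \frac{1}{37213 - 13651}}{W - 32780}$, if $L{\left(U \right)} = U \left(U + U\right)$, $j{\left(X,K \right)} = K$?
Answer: $- \frac{11545385}{3864544992} \approx -0.0029875$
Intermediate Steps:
$W = - \frac{116}{5}$ ($W = \frac{58 \frac{14}{-7}}{5} = \frac{58 \cdot 14 \left(- \frac{1}{7}\right)}{5} = \frac{58 \left(-2\right)}{5} = \frac{1}{5} \left(-116\right) = - \frac{116}{5} \approx -23.2$)
$L{\left(U \right)} = 2 U^{2}$ ($L{\left(U \right)} = U 2 U = 2 U^{2}$)
$\frac{L{\left(j{\left(4,-7 \right)} \right)} + \frac{1}{37213 - 13651}}{W - 32780} = \frac{2 \left(-7\right)^{2} + \frac{1}{37213 - 13651}}{- \frac{116}{5} - 32780} = \frac{2 \cdot 49 + \frac{1}{23562}}{- \frac{164016}{5}} = \left(98 + \frac{1}{23562}\right) \left(- \frac{5}{164016}\right) = \frac{2309077}{23562} \left(- \frac{5}{164016}\right) = - \frac{11545385}{3864544992}$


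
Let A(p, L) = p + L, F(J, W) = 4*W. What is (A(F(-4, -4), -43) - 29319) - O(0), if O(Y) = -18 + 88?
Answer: -29448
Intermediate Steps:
O(Y) = 70
A(p, L) = L + p
(A(F(-4, -4), -43) - 29319) - O(0) = ((-43 + 4*(-4)) - 29319) - 1*70 = ((-43 - 16) - 29319) - 70 = (-59 - 29319) - 70 = -29378 - 70 = -29448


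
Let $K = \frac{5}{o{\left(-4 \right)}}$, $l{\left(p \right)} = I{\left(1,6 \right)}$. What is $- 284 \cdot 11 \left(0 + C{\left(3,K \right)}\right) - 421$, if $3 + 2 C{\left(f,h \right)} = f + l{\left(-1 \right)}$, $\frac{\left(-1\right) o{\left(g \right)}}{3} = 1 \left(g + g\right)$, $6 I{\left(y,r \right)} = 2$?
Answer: $- \frac{2825}{3} \approx -941.67$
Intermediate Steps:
$I{\left(y,r \right)} = \frac{1}{3}$ ($I{\left(y,r \right)} = \frac{1}{6} \cdot 2 = \frac{1}{3}$)
$o{\left(g \right)} = - 6 g$ ($o{\left(g \right)} = - 3 \cdot 1 \left(g + g\right) = - 3 \cdot 1 \cdot 2 g = - 3 \cdot 2 g = - 6 g$)
$l{\left(p \right)} = \frac{1}{3}$
$K = \frac{5}{24}$ ($K = \frac{5}{\left(-6\right) \left(-4\right)} = \frac{5}{24} \approx 0.20833$)
$C{\left(f,h \right)} = - \frac{4}{3} + \frac{f}{2}$ ($C{\left(f,h \right)} = - \frac{3}{2} + \frac{f + \frac{1}{3}}{2} = - \frac{3}{2} + \frac{\frac{1}{3} + f}{2} = - \frac{3}{2} + \left(\frac{1}{6} + \frac{f}{2}\right) = - \frac{4}{3} + \frac{f}{2}$)
$- 284 \cdot 11 \left(0 + C{\left(3,K \right)}\right) - 421 = - 284 \cdot 11 \left(0 + \left(- \frac{4}{3} + \frac{1}{2} \cdot 3\right)\right) - 421 = - 284 \cdot 11 \left(0 + \left(- \frac{4}{3} + \frac{3}{2}\right)\right) - 421 = - 284 \cdot 11 \left(0 + \frac{1}{6}\right) - 421 = - 284 \cdot 11 \cdot \frac{1}{6} - 421 = \left(-284\right) \frac{11}{6} - 421 = - \frac{1562}{3} - 421 = - \frac{2825}{3}$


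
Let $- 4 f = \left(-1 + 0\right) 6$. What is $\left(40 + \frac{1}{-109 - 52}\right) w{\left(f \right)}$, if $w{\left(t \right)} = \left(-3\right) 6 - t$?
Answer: $- \frac{251121}{322} \approx -779.88$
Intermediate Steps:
$f = \frac{3}{2}$ ($f = - \frac{\left(-1 + 0\right) 6}{4} = - \frac{\left(-1\right) 6}{4} = \left(- \frac{1}{4}\right) \left(-6\right) = \frac{3}{2} \approx 1.5$)
$w{\left(t \right)} = -18 - t$
$\left(40 + \frac{1}{-109 - 52}\right) w{\left(f \right)} = \left(40 + \frac{1}{-109 - 52}\right) \left(-18 - \frac{3}{2}\right) = \left(40 + \frac{1}{-161}\right) \left(-18 - \frac{3}{2}\right) = \left(40 - \frac{1}{161}\right) \left(- \frac{39}{2}\right) = \frac{6439}{161} \left(- \frac{39}{2}\right) = - \frac{251121}{322}$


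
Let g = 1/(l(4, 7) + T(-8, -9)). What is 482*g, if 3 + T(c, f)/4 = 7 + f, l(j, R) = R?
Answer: -482/13 ≈ -37.077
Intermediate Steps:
T(c, f) = 16 + 4*f (T(c, f) = -12 + 4*(7 + f) = -12 + (28 + 4*f) = 16 + 4*f)
g = -1/13 (g = 1/(7 + (16 + 4*(-9))) = 1/(7 + (16 - 36)) = 1/(7 - 20) = 1/(-13) = -1/13 ≈ -0.076923)
482*g = 482*(-1/13) = -482/13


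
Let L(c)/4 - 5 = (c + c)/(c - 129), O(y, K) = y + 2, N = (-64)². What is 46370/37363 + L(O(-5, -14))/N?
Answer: 1048770653/841713664 ≈ 1.2460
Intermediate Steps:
N = 4096
O(y, K) = 2 + y
L(c) = 20 + 8*c/(-129 + c) (L(c) = 20 + 4*((c + c)/(c - 129)) = 20 + 4*((2*c)/(-129 + c)) = 20 + 4*(2*c/(-129 + c)) = 20 + 8*c/(-129 + c))
46370/37363 + L(O(-5, -14))/N = 46370/37363 + (4*(-645 + 7*(2 - 5))/(-129 + (2 - 5)))/4096 = 46370*(1/37363) + (4*(-645 + 7*(-3))/(-129 - 3))*(1/4096) = 46370/37363 + (4*(-645 - 21)/(-132))*(1/4096) = 46370/37363 + (4*(-1/132)*(-666))*(1/4096) = 46370/37363 + (222/11)*(1/4096) = 46370/37363 + 111/22528 = 1048770653/841713664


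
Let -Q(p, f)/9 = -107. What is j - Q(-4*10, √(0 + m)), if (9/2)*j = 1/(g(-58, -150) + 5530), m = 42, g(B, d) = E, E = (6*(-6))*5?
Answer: -23184224/24075 ≈ -963.00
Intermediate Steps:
E = -180 (E = -36*5 = -180)
g(B, d) = -180
Q(p, f) = 963 (Q(p, f) = -9*(-107) = 963)
j = 1/24075 (j = 2/(9*(-180 + 5530)) = (2/9)/5350 = (2/9)*(1/5350) = 1/24075 ≈ 4.1537e-5)
j - Q(-4*10, √(0 + m)) = 1/24075 - 1*963 = 1/24075 - 963 = -23184224/24075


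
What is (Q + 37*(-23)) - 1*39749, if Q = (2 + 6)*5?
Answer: -40560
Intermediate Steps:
Q = 40 (Q = 8*5 = 40)
(Q + 37*(-23)) - 1*39749 = (40 + 37*(-23)) - 1*39749 = (40 - 851) - 39749 = -811 - 39749 = -40560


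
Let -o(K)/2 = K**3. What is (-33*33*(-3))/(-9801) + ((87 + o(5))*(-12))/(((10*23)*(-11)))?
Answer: -4199/3795 ≈ -1.1065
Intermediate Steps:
o(K) = -2*K**3
(-33*33*(-3))/(-9801) + ((87 + o(5))*(-12))/(((10*23)*(-11))) = (-33*33*(-3))/(-9801) + ((87 - 2*5**3)*(-12))/(((10*23)*(-11))) = -1089*(-3)*(-1/9801) + ((87 - 2*125)*(-12))/((230*(-11))) = 3267*(-1/9801) + ((87 - 250)*(-12))/(-2530) = -1/3 - 163*(-12)*(-1/2530) = -1/3 + 1956*(-1/2530) = -1/3 - 978/1265 = -4199/3795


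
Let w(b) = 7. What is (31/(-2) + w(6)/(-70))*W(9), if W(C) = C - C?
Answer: 0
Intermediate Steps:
W(C) = 0
(31/(-2) + w(6)/(-70))*W(9) = (31/(-2) + 7/(-70))*0 = (31*(-1/2) + 7*(-1/70))*0 = (-31/2 - 1/10)*0 = -78/5*0 = 0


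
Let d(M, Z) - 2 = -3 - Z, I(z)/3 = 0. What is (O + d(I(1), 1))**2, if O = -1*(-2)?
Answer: 0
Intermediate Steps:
I(z) = 0 (I(z) = 3*0 = 0)
O = 2
d(M, Z) = -1 - Z (d(M, Z) = 2 + (-3 - Z) = -1 - Z)
(O + d(I(1), 1))**2 = (2 + (-1 - 1*1))**2 = (2 + (-1 - 1))**2 = (2 - 2)**2 = 0**2 = 0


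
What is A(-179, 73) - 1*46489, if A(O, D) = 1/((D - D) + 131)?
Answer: -6090058/131 ≈ -46489.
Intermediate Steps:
A(O, D) = 1/131 (A(O, D) = 1/(0 + 131) = 1/131)
A(-179, 73) - 1*46489 = 1/131 - 1*46489 = 1/131 - 46489 = -6090058/131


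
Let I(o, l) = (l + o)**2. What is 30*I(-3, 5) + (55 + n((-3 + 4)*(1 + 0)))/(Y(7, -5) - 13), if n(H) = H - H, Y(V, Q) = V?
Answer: 665/6 ≈ 110.83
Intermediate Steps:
n(H) = 0
30*I(-3, 5) + (55 + n((-3 + 4)*(1 + 0)))/(Y(7, -5) - 13) = 30*(5 - 3)**2 + (55 + 0)/(7 - 13) = 30*2**2 + 55/(-6) = 30*4 + 55*(-1/6) = 120 - 55/6 = 665/6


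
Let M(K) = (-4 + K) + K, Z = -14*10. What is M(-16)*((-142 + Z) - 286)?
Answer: 20448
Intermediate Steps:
Z = -140
M(K) = -4 + 2*K
M(-16)*((-142 + Z) - 286) = (-4 + 2*(-16))*((-142 - 140) - 286) = (-4 - 32)*(-282 - 286) = -36*(-568) = 20448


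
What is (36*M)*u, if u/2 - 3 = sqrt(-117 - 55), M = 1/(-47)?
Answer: -216/47 - 144*I*sqrt(43)/47 ≈ -4.5957 - 20.091*I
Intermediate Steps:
M = -1/47 ≈ -0.021277
u = 6 + 4*I*sqrt(43) (u = 6 + 2*sqrt(-117 - 55) = 6 + 2*sqrt(-172) = 6 + 2*(2*I*sqrt(43)) = 6 + 4*I*sqrt(43) ≈ 6.0 + 26.23*I)
(36*M)*u = (36*(-1/47))*(6 + 4*I*sqrt(43)) = -36*(6 + 4*I*sqrt(43))/47 = -216/47 - 144*I*sqrt(43)/47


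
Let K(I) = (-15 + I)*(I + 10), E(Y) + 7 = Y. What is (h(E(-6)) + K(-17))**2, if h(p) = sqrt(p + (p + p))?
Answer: (224 + I*sqrt(39))**2 ≈ 50137.0 + 2797.8*I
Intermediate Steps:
E(Y) = -7 + Y
K(I) = (-15 + I)*(10 + I)
h(p) = sqrt(3)*sqrt(p) (h(p) = sqrt(p + 2*p) = sqrt(3*p) = sqrt(3)*sqrt(p))
(h(E(-6)) + K(-17))**2 = (sqrt(3)*sqrt(-7 - 6) + (-150 + (-17)**2 - 5*(-17)))**2 = (sqrt(3)*sqrt(-13) + (-150 + 289 + 85))**2 = (sqrt(3)*(I*sqrt(13)) + 224)**2 = (I*sqrt(39) + 224)**2 = (224 + I*sqrt(39))**2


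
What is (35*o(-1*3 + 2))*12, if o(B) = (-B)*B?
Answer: -420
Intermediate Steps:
o(B) = -B²
(35*o(-1*3 + 2))*12 = (35*(-(-1*3 + 2)²))*12 = (35*(-(-3 + 2)²))*12 = (35*(-1*(-1)²))*12 = (35*(-1*1))*12 = (35*(-1))*12 = -35*12 = -420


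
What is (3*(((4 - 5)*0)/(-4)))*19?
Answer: 0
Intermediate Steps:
(3*(((4 - 5)*0)/(-4)))*19 = (3*(-1*0*(-¼)))*19 = (3*(0*(-¼)))*19 = (3*0)*19 = 0*19 = 0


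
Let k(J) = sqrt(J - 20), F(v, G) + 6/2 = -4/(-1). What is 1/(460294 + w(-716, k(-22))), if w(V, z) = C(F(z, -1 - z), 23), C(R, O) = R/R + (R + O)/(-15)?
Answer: 5/2301467 ≈ 2.1725e-6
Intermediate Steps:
F(v, G) = 1 (F(v, G) = -3 - 4/(-1) = -3 - 4*(-1) = -3 + 4 = 1)
C(R, O) = 1 - O/15 - R/15 (C(R, O) = 1 + (O + R)*(-1/15) = 1 + (-O/15 - R/15) = 1 - O/15 - R/15)
k(J) = sqrt(-20 + J)
w(V, z) = -3/5 (w(V, z) = 1 - 1/15*23 - 1/15*1 = 1 - 23/15 - 1/15 = -3/5)
1/(460294 + w(-716, k(-22))) = 1/(460294 - 3/5) = 1/(2301467/5) = 5/2301467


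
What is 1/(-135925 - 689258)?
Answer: -1/825183 ≈ -1.2119e-6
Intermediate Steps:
1/(-135925 - 689258) = 1/(-825183) = -1/825183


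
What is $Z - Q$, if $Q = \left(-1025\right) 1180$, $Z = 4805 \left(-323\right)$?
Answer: $-342515$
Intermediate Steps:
$Z = -1552015$
$Q = -1209500$
$Z - Q = -1552015 - -1209500 = -1552015 + 1209500 = -342515$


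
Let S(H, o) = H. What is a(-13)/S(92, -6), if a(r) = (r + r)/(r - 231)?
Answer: 13/11224 ≈ 0.0011582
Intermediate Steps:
a(r) = 2*r/(-231 + r) (a(r) = (2*r)/(-231 + r) = 2*r/(-231 + r))
a(-13)/S(92, -6) = (2*(-13)/(-231 - 13))/92 = (2*(-13)/(-244))*(1/92) = (2*(-13)*(-1/244))*(1/92) = (13/122)*(1/92) = 13/11224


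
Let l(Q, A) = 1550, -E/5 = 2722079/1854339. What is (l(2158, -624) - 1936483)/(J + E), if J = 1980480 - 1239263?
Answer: -3588021724287/1374453980168 ≈ -2.6105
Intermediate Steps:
E = -13610395/1854339 ≈ -7.3398
J = 741217
(l(2158, -624) - 1936483)/(J + E) = (1550 - 1936483)/(741217 - 13610395/1854339) = -1934933/1374453980168/1854339 = -1934933*1854339/1374453980168 = -3588021724287/1374453980168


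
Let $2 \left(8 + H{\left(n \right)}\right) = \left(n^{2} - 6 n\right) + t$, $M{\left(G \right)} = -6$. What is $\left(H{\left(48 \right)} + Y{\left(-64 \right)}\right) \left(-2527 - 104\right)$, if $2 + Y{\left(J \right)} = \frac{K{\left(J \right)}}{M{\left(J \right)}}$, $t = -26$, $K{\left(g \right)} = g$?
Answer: $-2619599$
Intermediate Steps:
$Y{\left(J \right)} = -2 - \frac{J}{6}$ ($Y{\left(J \right)} = -2 + \frac{J}{-6} = -2 + J \left(- \frac{1}{6}\right) = -2 - \frac{J}{6}$)
$H{\left(n \right)} = -21 + \frac{n^{2}}{2} - 3 n$ ($H{\left(n \right)} = -8 + \frac{\left(n^{2} - 6 n\right) - 26}{2} = -8 + \frac{-26 + n^{2} - 6 n}{2} = -8 - \left(13 + 3 n - \frac{n^{2}}{2}\right) = -21 + \frac{n^{2}}{2} - 3 n$)
$\left(H{\left(48 \right)} + Y{\left(-64 \right)}\right) \left(-2527 - 104\right) = \left(\left(-21 + \frac{48^{2}}{2} - 144\right) - - \frac{26}{3}\right) \left(-2527 - 104\right) = \left(\left(-21 + \frac{1}{2} \cdot 2304 - 144\right) + \left(-2 + \frac{32}{3}\right)\right) \left(-2631\right) = \left(\left(-21 + 1152 - 144\right) + \frac{26}{3}\right) \left(-2631\right) = \left(987 + \frac{26}{3}\right) \left(-2631\right) = \frac{2987}{3} \left(-2631\right) = -2619599$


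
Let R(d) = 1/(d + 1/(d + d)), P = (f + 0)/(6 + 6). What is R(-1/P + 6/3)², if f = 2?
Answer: 64/1089 ≈ 0.058770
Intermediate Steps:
P = ⅙ (P = (2 + 0)/(6 + 6) = 2/12 = 2*(1/12) = ⅙ ≈ 0.16667)
R(d) = 1/(d + 1/(2*d))
R(-1/P + 6/3)² = (2*(-1/⅙ + 6/3)/(1 + 2*(-1/⅙ + 6/3)²))² = (2*(-1*6 + 6*(⅓))/(1 + 2*(-1*6 + 6*(⅓))²))² = (2*(-6 + 2)/(1 + 2*(-6 + 2)²))² = (2*(-4)/(1 + 2*(-4)²))² = (2*(-4)/(1 + 2*16))² = (2*(-4)/(1 + 32))² = (2*(-4)/33)² = (2*(-4)*(1/33))² = (-8/33)² = 64/1089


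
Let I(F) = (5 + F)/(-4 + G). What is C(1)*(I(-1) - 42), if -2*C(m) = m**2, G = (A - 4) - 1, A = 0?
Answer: 191/9 ≈ 21.222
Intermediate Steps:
G = -5 (G = (0 - 4) - 1 = -4 - 1 = -5)
I(F) = -5/9 - F/9 (I(F) = (5 + F)/(-4 - 5) = (5 + F)/(-9) = (5 + F)*(-1/9) = -5/9 - F/9)
C(m) = -m**2/2
C(1)*(I(-1) - 42) = (-1/2*1**2)*((-5/9 - 1/9*(-1)) - 42) = (-1/2*1)*((-5/9 + 1/9) - 42) = -(-4/9 - 42)/2 = -1/2*(-382/9) = 191/9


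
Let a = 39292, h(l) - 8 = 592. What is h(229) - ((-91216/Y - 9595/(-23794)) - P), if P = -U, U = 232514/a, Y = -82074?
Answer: 2841811288611293/4795757447547 ≈ 592.57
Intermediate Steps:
h(l) = 600 (h(l) = 8 + 592 = 600)
U = 116257/19646 (U = 232514/39292 = 232514*(1/39292) = 116257/19646 ≈ 5.9176)
P = -116257/19646 (P = -1*116257/19646 = -116257/19646 ≈ -5.9176)
h(229) - ((-91216/Y - 9595/(-23794)) - P) = 600 - ((-91216/(-82074) - 9595/(-23794)) - 1*(-116257/19646)) = 600 - ((-91216*(-1/82074) - 9595*(-1/23794)) + 116257/19646) = 600 - ((45608/41037 + 9595/23794) + 116257/19646) = 600 - (1478946767/976434378 + 116257/19646) = 600 - 1*35643179916907/4795757447547 = 600 - 35643179916907/4795757447547 = 2841811288611293/4795757447547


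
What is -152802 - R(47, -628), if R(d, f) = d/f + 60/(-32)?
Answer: -191916863/1256 ≈ -1.5280e+5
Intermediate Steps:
R(d, f) = -15/8 + d/f (R(d, f) = d/f + 60*(-1/32) = d/f - 15/8 = -15/8 + d/f)
-152802 - R(47, -628) = -152802 - (-15/8 + 47/(-628)) = -152802 - (-15/8 + 47*(-1/628)) = -152802 - (-15/8 - 47/628) = -152802 - 1*(-2449/1256) = -152802 + 2449/1256 = -191916863/1256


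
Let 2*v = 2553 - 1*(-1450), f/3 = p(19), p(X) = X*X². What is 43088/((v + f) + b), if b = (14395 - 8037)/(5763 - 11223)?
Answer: 58815120/30818063 ≈ 1.9085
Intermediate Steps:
p(X) = X³
f = 20577 (f = 3*19³ = 3*6859 = 20577)
b = -3179/2730 (b = 6358/(-5460) = 6358*(-1/5460) = -3179/2730 ≈ -1.1645)
v = 4003/2 (v = (2553 - 1*(-1450))/2 = (2553 + 1450)/2 = (½)*4003 = 4003/2 ≈ 2001.5)
43088/((v + f) + b) = 43088/((4003/2 + 20577) - 3179/2730) = 43088/(45157/2 - 3179/2730) = 43088/(30818063/1365) = 43088*(1365/30818063) = 58815120/30818063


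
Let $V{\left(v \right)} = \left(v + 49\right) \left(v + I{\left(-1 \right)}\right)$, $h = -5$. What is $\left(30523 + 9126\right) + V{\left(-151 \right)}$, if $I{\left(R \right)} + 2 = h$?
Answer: $55765$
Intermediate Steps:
$I{\left(R \right)} = -7$ ($I{\left(R \right)} = -2 - 5 = -7$)
$V{\left(v \right)} = \left(-7 + v\right) \left(49 + v\right)$ ($V{\left(v \right)} = \left(v + 49\right) \left(v - 7\right) = \left(49 + v\right) \left(-7 + v\right) = \left(-7 + v\right) \left(49 + v\right)$)
$\left(30523 + 9126\right) + V{\left(-151 \right)} = \left(30523 + 9126\right) + \left(-343 + \left(-151\right)^{2} + 42 \left(-151\right)\right) = 39649 - -16116 = 39649 + 16116 = 55765$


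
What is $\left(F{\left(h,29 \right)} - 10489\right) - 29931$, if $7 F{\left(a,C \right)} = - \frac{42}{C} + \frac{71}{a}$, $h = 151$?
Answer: $- \frac{1238998543}{30653} \approx -40420.0$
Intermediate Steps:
$F{\left(a,C \right)} = - \frac{6}{C} + \frac{71}{7 a}$ ($F{\left(a,C \right)} = \frac{- \frac{42}{C} + \frac{71}{a}}{7} = - \frac{6}{C} + \frac{71}{7 a}$)
$\left(F{\left(h,29 \right)} - 10489\right) - 29931 = \left(\left(- \frac{6}{29} + \frac{71}{7 \cdot 151}\right) - 10489\right) - 29931 = \left(\left(\left(-6\right) \frac{1}{29} + \frac{71}{7} \cdot \frac{1}{151}\right) - 10489\right) - 29931 = \left(\left(- \frac{6}{29} + \frac{71}{1057}\right) - 10489\right) - 29931 = \left(- \frac{4283}{30653} - 10489\right) - 29931 = - \frac{321523600}{30653} - 29931 = - \frac{1238998543}{30653}$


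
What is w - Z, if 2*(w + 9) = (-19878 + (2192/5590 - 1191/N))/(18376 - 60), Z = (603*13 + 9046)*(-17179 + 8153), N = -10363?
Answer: 3760588834709912181/24675132040 ≈ 1.5240e+8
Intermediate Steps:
Z = -152404010 (Z = (7839 + 9046)*(-9026) = 16885*(-9026) = -152404010)
w = -235465568219/24675132040 (w = -9 + ((-19878 + (2192/5590 - 1191/(-10363)))/(18376 - 60))/2 = -9 + ((-19878 + (2192*(1/5590) - 1191*(-1/10363)))/18316)/2 = -9 + ((-19878 + (1096/2795 + 1191/10363))*(1/18316))/2 = -9 + ((-19878 + 341551/673595)*(1/18316))/2 = -9 + (-13389379859/673595*1/18316)/2 = -9 + (½)*(-13389379859/12337566020) = -9 - 13389379859/24675132040 = -235465568219/24675132040 ≈ -9.5426)
w - Z = -235465568219/24675132040 - 1*(-152404010) = -235465568219/24675132040 + 152404010 = 3760588834709912181/24675132040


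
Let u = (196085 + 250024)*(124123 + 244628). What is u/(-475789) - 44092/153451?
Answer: -25243192292991997/73010297839 ≈ -3.4575e+5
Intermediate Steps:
u = 164503139859 (u = 446109*368751 = 164503139859)
u/(-475789) - 44092/153451 = 164503139859/(-475789) - 44092/153451 = 164503139859*(-1/475789) - 44092*1/153451 = -164503139859/475789 - 44092/153451 = -25243192292991997/73010297839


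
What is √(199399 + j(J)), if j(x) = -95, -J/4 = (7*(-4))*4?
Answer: 2*√49826 ≈ 446.43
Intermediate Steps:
J = 448 (J = -4*7*(-4)*4 = -(-112)*4 = -4*(-112) = 448)
√(199399 + j(J)) = √(199399 - 95) = √199304 = 2*√49826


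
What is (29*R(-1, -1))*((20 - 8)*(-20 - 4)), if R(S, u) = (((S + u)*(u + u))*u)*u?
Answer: -33408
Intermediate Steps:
R(S, u) = 2*u³*(S + u) (R(S, u) = (((S + u)*(2*u))*u)*u = ((2*u*(S + u))*u)*u = (2*u²*(S + u))*u = 2*u³*(S + u))
(29*R(-1, -1))*((20 - 8)*(-20 - 4)) = (29*(2*(-1)³*(-1 - 1)))*((20 - 8)*(-20 - 4)) = (29*(2*(-1)*(-2)))*(12*(-24)) = (29*4)*(-288) = 116*(-288) = -33408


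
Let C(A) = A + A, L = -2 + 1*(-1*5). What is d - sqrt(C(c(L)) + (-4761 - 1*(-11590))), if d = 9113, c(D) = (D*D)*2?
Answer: 9113 - 5*sqrt(281) ≈ 9029.2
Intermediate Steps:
L = -7 (L = -2 + 1*(-5) = -2 - 5 = -7)
c(D) = 2*D**2 (c(D) = D**2*2 = 2*D**2)
C(A) = 2*A
d - sqrt(C(c(L)) + (-4761 - 1*(-11590))) = 9113 - sqrt(2*(2*(-7)**2) + (-4761 - 1*(-11590))) = 9113 - sqrt(2*(2*49) + (-4761 + 11590)) = 9113 - sqrt(2*98 + 6829) = 9113 - sqrt(196 + 6829) = 9113 - sqrt(7025) = 9113 - 5*sqrt(281)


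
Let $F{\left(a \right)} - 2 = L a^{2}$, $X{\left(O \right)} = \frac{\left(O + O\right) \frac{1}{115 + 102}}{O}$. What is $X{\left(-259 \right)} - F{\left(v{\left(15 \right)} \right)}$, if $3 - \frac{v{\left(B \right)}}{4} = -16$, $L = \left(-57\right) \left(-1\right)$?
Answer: $- \frac{71443776}{217} \approx -3.2923 \cdot 10^{5}$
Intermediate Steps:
$L = 57$
$v{\left(B \right)} = 76$ ($v{\left(B \right)} = 12 - -64 = 12 + 64 = 76$)
$X{\left(O \right)} = \frac{2}{217}$ ($X{\left(O \right)} = \frac{2 O \frac{1}{217}}{O} = \frac{\frac{2}{217} O}{O} = \frac{2}{217}$)
$F{\left(a \right)} = 2 + 57 a^{2}$
$X{\left(-259 \right)} - F{\left(v{\left(15 \right)} \right)} = \frac{2}{217} - \left(2 + 57 \cdot 76^{2}\right) = \frac{2}{217} - \left(2 + 57 \cdot 5776\right) = \frac{2}{217} - \left(2 + 329232\right) = \frac{2}{217} - 329234 = - \frac{71443776}{217}$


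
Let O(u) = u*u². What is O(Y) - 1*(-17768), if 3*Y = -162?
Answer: -139696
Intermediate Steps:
Y = -54 (Y = (⅓)*(-162) = -54)
O(u) = u³
O(Y) - 1*(-17768) = (-54)³ - 1*(-17768) = -157464 + 17768 = -139696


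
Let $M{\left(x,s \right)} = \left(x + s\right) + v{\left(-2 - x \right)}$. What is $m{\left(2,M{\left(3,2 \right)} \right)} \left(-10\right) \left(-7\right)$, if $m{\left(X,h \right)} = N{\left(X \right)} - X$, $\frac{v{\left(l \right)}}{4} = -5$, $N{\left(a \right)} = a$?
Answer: $0$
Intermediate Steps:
$v{\left(l \right)} = -20$ ($v{\left(l \right)} = 4 \left(-5\right) = -20$)
$M{\left(x,s \right)} = -20 + s + x$ ($M{\left(x,s \right)} = \left(x + s\right) - 20 = \left(s + x\right) - 20 = -20 + s + x$)
$m{\left(X,h \right)} = 0$ ($m{\left(X,h \right)} = X - X = 0$)
$m{\left(2,M{\left(3,2 \right)} \right)} \left(-10\right) \left(-7\right) = 0 \left(-10\right) \left(-7\right) = 0 \left(-7\right) = 0$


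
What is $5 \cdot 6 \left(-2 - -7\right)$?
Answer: $150$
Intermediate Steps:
$5 \cdot 6 \left(-2 - -7\right) = 30 \left(-2 + \left(-13 + 20\right)\right) = 30 \left(-2 + 7\right) = 30 \cdot 5 = 150$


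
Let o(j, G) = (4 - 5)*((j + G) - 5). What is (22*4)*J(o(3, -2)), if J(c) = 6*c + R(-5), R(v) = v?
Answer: 1672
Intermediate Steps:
o(j, G) = 5 - G - j (o(j, G) = -((G + j) - 5) = -(-5 + G + j) = 5 - G - j)
J(c) = -5 + 6*c (J(c) = 6*c - 5 = -5 + 6*c)
(22*4)*J(o(3, -2)) = (22*4)*(-5 + 6*(5 - 1*(-2) - 1*3)) = 88*(-5 + 6*(5 + 2 - 3)) = 88*(-5 + 6*4) = 88*(-5 + 24) = 88*19 = 1672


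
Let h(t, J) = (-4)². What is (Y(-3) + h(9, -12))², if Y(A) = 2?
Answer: 324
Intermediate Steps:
h(t, J) = 16
(Y(-3) + h(9, -12))² = (2 + 16)² = 18² = 324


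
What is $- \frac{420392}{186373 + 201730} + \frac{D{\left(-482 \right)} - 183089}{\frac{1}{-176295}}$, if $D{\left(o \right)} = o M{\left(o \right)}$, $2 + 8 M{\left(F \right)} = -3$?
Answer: $\frac{50025803551129567}{1552412} \approx 3.2225 \cdot 10^{10}$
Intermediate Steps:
$M{\left(F \right)} = - \frac{5}{8}$ ($M{\left(F \right)} = - \frac{1}{4} + \frac{1}{8} \left(-3\right) = - \frac{1}{4} - \frac{3}{8} = - \frac{5}{8}$)
$D{\left(o \right)} = - \frac{5 o}{8}$ ($D{\left(o \right)} = o \left(- \frac{5}{8}\right) = - \frac{5 o}{8}$)
$- \frac{420392}{186373 + 201730} + \frac{D{\left(-482 \right)} - 183089}{\frac{1}{-176295}} = - \frac{420392}{186373 + 201730} + \frac{\left(- \frac{5}{8}\right) \left(-482\right) - 183089}{\frac{1}{-176295}} = - \frac{420392}{388103} + \frac{\frac{1205}{4} - 183089}{- \frac{1}{176295}} = \left(-420392\right) \frac{1}{388103} - - \frac{128898265545}{4} = - \frac{420392}{388103} + \frac{128898265545}{4} = \frac{50025803551129567}{1552412}$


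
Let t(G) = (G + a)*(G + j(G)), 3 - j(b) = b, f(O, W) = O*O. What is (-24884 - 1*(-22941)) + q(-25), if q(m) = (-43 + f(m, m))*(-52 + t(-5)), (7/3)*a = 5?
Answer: -260369/7 ≈ -37196.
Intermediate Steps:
a = 15/7 (a = (3/7)*5 = 15/7 ≈ 2.1429)
f(O, W) = O**2
j(b) = 3 - b
t(G) = 45/7 + 3*G (t(G) = (G + 15/7)*(G + (3 - G)) = (15/7 + G)*3 = 45/7 + 3*G)
q(m) = 18232/7 - 424*m**2/7 (q(m) = (-43 + m**2)*(-52 + (45/7 + 3*(-5))) = (-43 + m**2)*(-52 + (45/7 - 15)) = (-43 + m**2)*(-52 - 60/7) = (-43 + m**2)*(-424/7) = 18232/7 - 424*m**2/7)
(-24884 - 1*(-22941)) + q(-25) = (-24884 - 1*(-22941)) + (18232/7 - 424/7*(-25)**2) = (-24884 + 22941) + (18232/7 - 424/7*625) = -1943 + (18232/7 - 265000/7) = -1943 - 246768/7 = -260369/7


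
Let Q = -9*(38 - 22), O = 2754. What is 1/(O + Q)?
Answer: 1/2610 ≈ 0.00038314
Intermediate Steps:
Q = -144 (Q = -9*16 = -144)
1/(O + Q) = 1/(2754 - 144) = 1/2610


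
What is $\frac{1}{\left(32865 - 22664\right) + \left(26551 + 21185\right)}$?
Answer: $\frac{1}{57937} \approx 1.726 \cdot 10^{-5}$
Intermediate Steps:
$\frac{1}{\left(32865 - 22664\right) + \left(26551 + 21185\right)} = \frac{1}{\left(32865 - 22664\right) + 47736} = \frac{1}{10201 + 47736} = \frac{1}{57937}$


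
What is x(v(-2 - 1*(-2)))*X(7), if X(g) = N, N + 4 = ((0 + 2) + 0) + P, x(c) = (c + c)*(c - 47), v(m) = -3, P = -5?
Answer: -2100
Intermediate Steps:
x(c) = 2*c*(-47 + c) (x(c) = (2*c)*(-47 + c) = 2*c*(-47 + c))
N = -7 (N = -4 + (((0 + 2) + 0) - 5) = -4 + ((2 + 0) - 5) = -4 + (2 - 5) = -4 - 3 = -7)
X(g) = -7
x(v(-2 - 1*(-2)))*X(7) = (2*(-3)*(-47 - 3))*(-7) = (2*(-3)*(-50))*(-7) = 300*(-7) = -2100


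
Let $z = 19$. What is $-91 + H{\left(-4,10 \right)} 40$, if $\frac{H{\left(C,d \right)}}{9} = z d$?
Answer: $68309$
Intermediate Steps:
$H{\left(C,d \right)} = 171 d$ ($H{\left(C,d \right)} = 9 \cdot 19 d = 171 d$)
$-91 + H{\left(-4,10 \right)} 40 = -91 + 171 \cdot 10 \cdot 40 = -91 + 1710 \cdot 40 = -91 + 68400 = 68309$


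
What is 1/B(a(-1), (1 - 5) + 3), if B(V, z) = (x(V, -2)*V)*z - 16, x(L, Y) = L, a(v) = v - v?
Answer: -1/16 ≈ -0.062500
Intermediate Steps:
a(v) = 0
B(V, z) = -16 + z*V² (B(V, z) = (V*V)*z - 16 = V²*z - 16 = z*V² - 16 = -16 + z*V²)
1/B(a(-1), (1 - 5) + 3) = 1/(-16 + ((1 - 5) + 3)*0²) = 1/(-16 + (-4 + 3)*0) = 1/(-16 - 1*0) = 1/(-16 + 0) = 1/(-16) = -1/16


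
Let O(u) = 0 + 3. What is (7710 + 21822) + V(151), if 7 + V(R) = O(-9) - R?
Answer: 29377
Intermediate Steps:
O(u) = 3
V(R) = -4 - R (V(R) = -7 + (3 - R) = -4 - R)
(7710 + 21822) + V(151) = (7710 + 21822) + (-4 - 1*151) = 29532 + (-4 - 151) = 29532 - 155 = 29377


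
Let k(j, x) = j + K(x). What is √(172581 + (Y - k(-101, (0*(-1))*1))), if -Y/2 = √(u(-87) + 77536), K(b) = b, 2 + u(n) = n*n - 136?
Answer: √(172682 - 2*√84967) ≈ 414.85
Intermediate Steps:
u(n) = -138 + n² (u(n) = -2 + (n*n - 136) = -2 + (n² - 136) = -2 + (-136 + n²) = -138 + n²)
k(j, x) = j + x
Y = -2*√84967 (Y = -2*√((-138 + (-87)²) + 77536) = -2*√((-138 + 7569) + 77536) = -2*√(7431 + 77536) = -2*√84967 ≈ -582.98)
√(172581 + (Y - k(-101, (0*(-1))*1))) = √(172581 + (-2*√84967 - (-101 + (0*(-1))*1))) = √(172581 + (-2*√84967 - (-101 + 0*1))) = √(172581 + (-2*√84967 - (-101 + 0))) = √(172581 + (-2*√84967 - 1*(-101))) = √(172581 + (-2*√84967 + 101)) = √(172581 + (101 - 2*√84967)) = √(172682 - 2*√84967)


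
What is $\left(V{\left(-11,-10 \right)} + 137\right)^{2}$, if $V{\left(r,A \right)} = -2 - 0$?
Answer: $18225$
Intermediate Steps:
$V{\left(r,A \right)} = -2$ ($V{\left(r,A \right)} = -2 + 0 = -2$)
$\left(V{\left(-11,-10 \right)} + 137\right)^{2} = \left(-2 + 137\right)^{2} = 135^{2} = 18225$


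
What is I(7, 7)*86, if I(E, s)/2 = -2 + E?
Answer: 860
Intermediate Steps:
I(E, s) = -4 + 2*E (I(E, s) = 2*(-2 + E) = -4 + 2*E)
I(7, 7)*86 = (-4 + 2*7)*86 = (-4 + 14)*86 = 10*86 = 860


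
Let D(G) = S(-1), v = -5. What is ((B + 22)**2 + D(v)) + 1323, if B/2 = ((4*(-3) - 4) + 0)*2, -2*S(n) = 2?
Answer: 3086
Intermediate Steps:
S(n) = -1 (S(n) = -1/2*2 = -1)
D(G) = -1
B = -64 (B = 2*(((4*(-3) - 4) + 0)*2) = 2*(((-12 - 4) + 0)*2) = 2*((-16 + 0)*2) = 2*(-16*2) = 2*(-32) = -64)
((B + 22)**2 + D(v)) + 1323 = ((-64 + 22)**2 - 1) + 1323 = ((-42)**2 - 1) + 1323 = (1764 - 1) + 1323 = 1763 + 1323 = 3086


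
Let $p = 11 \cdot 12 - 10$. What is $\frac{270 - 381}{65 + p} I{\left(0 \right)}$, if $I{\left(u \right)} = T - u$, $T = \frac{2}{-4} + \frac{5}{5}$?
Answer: $- \frac{111}{374} \approx -0.29679$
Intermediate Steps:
$T = \frac{1}{2}$ ($T = 2 \left(- \frac{1}{4}\right) + 5 \cdot \frac{1}{5} = - \frac{1}{2} + 1 = \frac{1}{2} \approx 0.5$)
$p = 122$ ($p = 132 - 10 = 122$)
$I{\left(u \right)} = \frac{1}{2} - u$
$\frac{270 - 381}{65 + p} I{\left(0 \right)} = \frac{270 - 381}{65 + 122} \left(\frac{1}{2} - 0\right) = - \frac{111}{187} \left(\frac{1}{2} + 0\right) = \left(-111\right) \frac{1}{187} \cdot \frac{1}{2} = \left(- \frac{111}{187}\right) \frac{1}{2} = - \frac{111}{374}$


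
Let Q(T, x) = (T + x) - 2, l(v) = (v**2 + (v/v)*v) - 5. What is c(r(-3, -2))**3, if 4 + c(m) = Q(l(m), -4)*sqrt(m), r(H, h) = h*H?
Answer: -69256 + 180234*sqrt(6) ≈ 3.7223e+5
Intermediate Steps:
r(H, h) = H*h
l(v) = -5 + v + v**2 (l(v) = (v**2 + 1*v) - 5 = (v**2 + v) - 5 = (v + v**2) - 5 = -5 + v + v**2)
Q(T, x) = -2 + T + x
c(m) = -4 + sqrt(m)*(-11 + m + m**2) (c(m) = -4 + (-2 + (-5 + m + m**2) - 4)*sqrt(m) = -4 + (-11 + m + m**2)*sqrt(m) = -4 + sqrt(m)*(-11 + m + m**2))
c(r(-3, -2))**3 = (-4 + sqrt(-3*(-2))*(-11 - 3*(-2) + (-3*(-2))**2))**3 = (-4 + sqrt(6)*(-11 + 6 + 6**2))**3 = (-4 + sqrt(6)*(-11 + 6 + 36))**3 = (-4 + sqrt(6)*31)**3 = (-4 + 31*sqrt(6))**3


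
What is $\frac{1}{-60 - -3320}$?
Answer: $\frac{1}{3260} \approx 0.00030675$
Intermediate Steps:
$\frac{1}{-60 - -3320} = \frac{1}{-60 + 3320} = \frac{1}{3260}$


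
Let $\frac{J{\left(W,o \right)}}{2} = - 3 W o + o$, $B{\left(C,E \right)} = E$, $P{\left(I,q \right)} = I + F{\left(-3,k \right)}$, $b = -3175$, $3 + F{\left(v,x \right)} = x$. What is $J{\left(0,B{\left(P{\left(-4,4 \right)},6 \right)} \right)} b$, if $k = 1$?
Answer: $-38100$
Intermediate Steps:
$F{\left(v,x \right)} = -3 + x$
$P{\left(I,q \right)} = -2 + I$ ($P{\left(I,q \right)} = I + \left(-3 + 1\right) = I - 2 = -2 + I$)
$J{\left(W,o \right)} = 2 o - 6 W o$ ($J{\left(W,o \right)} = 2 \left(- 3 W o + o\right) = 2 \left(o - 3 W o\right) = 2 o - 6 W o$)
$J{\left(0,B{\left(P{\left(-4,4 \right)},6 \right)} \right)} b = 2 \cdot 6 \left(1 - 0\right) \left(-3175\right) = 2 \cdot 6 \left(1 + 0\right) \left(-3175\right) = 2 \cdot 6 \cdot 1 \left(-3175\right) = 12 \left(-3175\right) = -38100$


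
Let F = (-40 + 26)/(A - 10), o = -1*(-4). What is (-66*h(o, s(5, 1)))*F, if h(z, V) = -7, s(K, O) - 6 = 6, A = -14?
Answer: 539/2 ≈ 269.50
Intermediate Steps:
o = 4
s(K, O) = 12 (s(K, O) = 6 + 6 = 12)
F = 7/12 (F = (-40 + 26)/(-14 - 10) = -14/(-24) = -14*(-1/24) = 7/12 ≈ 0.58333)
(-66*h(o, s(5, 1)))*F = -66*(-7)*(7/12) = 462*(7/12) = 539/2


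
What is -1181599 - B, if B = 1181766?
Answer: -2363365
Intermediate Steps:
-1181599 - B = -1181599 - 1*1181766 = -1181599 - 1181766 = -2363365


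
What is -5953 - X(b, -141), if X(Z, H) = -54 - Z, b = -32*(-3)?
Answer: -5803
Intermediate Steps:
b = 96
-5953 - X(b, -141) = -5953 - (-54 - 1*96) = -5953 - (-54 - 96) = -5953 - 1*(-150) = -5953 + 150 = -5803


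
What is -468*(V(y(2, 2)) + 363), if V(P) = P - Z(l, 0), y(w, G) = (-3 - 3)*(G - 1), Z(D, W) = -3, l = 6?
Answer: -168480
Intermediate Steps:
y(w, G) = 6 - 6*G (y(w, G) = -6*(-1 + G) = 6 - 6*G)
V(P) = 3 + P (V(P) = P - 1*(-3) = P + 3 = 3 + P)
-468*(V(y(2, 2)) + 363) = -468*((3 + (6 - 6*2)) + 363) = -468*((3 + (6 - 12)) + 363) = -468*((3 - 6) + 363) = -468*(-3 + 363) = -468*360 = -168480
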